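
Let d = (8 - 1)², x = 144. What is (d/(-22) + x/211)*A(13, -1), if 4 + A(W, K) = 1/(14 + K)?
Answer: 365721/60346 ≈ 6.0604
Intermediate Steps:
A(W, K) = -4 + 1/(14 + K)
d = 49 (d = 7² = 49)
(d/(-22) + x/211)*A(13, -1) = (49/(-22) + 144/211)*((-55 - 4*(-1))/(14 - 1)) = (49*(-1/22) + 144*(1/211))*((-55 + 4)/13) = (-49/22 + 144/211)*((1/13)*(-51)) = -7171/4642*(-51/13) = 365721/60346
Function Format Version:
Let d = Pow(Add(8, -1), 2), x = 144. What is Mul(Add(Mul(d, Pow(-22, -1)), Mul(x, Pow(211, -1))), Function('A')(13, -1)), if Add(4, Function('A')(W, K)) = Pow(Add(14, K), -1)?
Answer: Rational(365721, 60346) ≈ 6.0604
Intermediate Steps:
Function('A')(W, K) = Add(-4, Pow(Add(14, K), -1))
d = 49 (d = Pow(7, 2) = 49)
Mul(Add(Mul(d, Pow(-22, -1)), Mul(x, Pow(211, -1))), Function('A')(13, -1)) = Mul(Add(Mul(49, Pow(-22, -1)), Mul(144, Pow(211, -1))), Mul(Pow(Add(14, -1), -1), Add(-55, Mul(-4, -1)))) = Mul(Add(Mul(49, Rational(-1, 22)), Mul(144, Rational(1, 211))), Mul(Pow(13, -1), Add(-55, 4))) = Mul(Add(Rational(-49, 22), Rational(144, 211)), Mul(Rational(1, 13), -51)) = Mul(Rational(-7171, 4642), Rational(-51, 13)) = Rational(365721, 60346)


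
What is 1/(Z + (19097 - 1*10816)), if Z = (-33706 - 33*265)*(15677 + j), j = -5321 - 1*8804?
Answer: -1/65875671 ≈ -1.5180e-8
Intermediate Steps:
j = -14125 (j = -5321 - 8804 = -14125)
Z = -65883952 (Z = (-33706 - 33*265)*(15677 - 14125) = (-33706 - 8745)*1552 = -42451*1552 = -65883952)
1/(Z + (19097 - 1*10816)) = 1/(-65883952 + (19097 - 1*10816)) = 1/(-65883952 + (19097 - 10816)) = 1/(-65883952 + 8281) = 1/(-65875671) = -1/65875671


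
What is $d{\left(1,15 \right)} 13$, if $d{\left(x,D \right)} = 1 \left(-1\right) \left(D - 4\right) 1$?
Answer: $-143$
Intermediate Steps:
$d{\left(x,D \right)} = 4 - D$ ($d{\left(x,D \right)} = - (-4 + D) 1 = \left(4 - D\right) 1 = 4 - D$)
$d{\left(1,15 \right)} 13 = \left(4 - 15\right) 13 = \left(-11\right) 13 = -143$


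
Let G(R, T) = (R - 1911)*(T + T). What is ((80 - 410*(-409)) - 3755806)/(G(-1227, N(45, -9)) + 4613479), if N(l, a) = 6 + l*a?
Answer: -3588036/7117603 ≈ -0.50411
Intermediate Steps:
N(l, a) = 6 + a*l
G(R, T) = 2*T*(-1911 + R) (G(R, T) = (-1911 + R)*(2*T) = 2*T*(-1911 + R))
((80 - 410*(-409)) - 3755806)/(G(-1227, N(45, -9)) + 4613479) = ((80 - 410*(-409)) - 3755806)/(2*(6 - 9*45)*(-1911 - 1227) + 4613479) = ((80 + 167690) - 3755806)/(2*(6 - 405)*(-3138) + 4613479) = (167770 - 3755806)/(2*(-399)*(-3138) + 4613479) = -3588036/(2504124 + 4613479) = -3588036/7117603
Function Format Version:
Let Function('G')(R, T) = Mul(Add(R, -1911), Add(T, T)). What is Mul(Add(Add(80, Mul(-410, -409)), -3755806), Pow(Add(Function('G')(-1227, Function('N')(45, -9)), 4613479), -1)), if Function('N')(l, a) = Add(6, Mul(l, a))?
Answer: Rational(-3588036, 7117603) ≈ -0.50411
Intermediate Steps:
Function('N')(l, a) = Add(6, Mul(a, l))
Function('G')(R, T) = Mul(2, T, Add(-1911, R)) (Function('G')(R, T) = Mul(Add(-1911, R), Mul(2, T)) = Mul(2, T, Add(-1911, R)))
Mul(Add(Add(80, Mul(-410, -409)), -3755806), Pow(Add(Function('G')(-1227, Function('N')(45, -9)), 4613479), -1)) = Mul(Add(Add(80, Mul(-410, -409)), -3755806), Pow(Add(Mul(2, Add(6, Mul(-9, 45)), Add(-1911, -1227)), 4613479), -1)) = Mul(Add(Add(80, 167690), -3755806), Pow(Add(Mul(2, Add(6, -405), -3138), 4613479), -1)) = Mul(Add(167770, -3755806), Pow(Add(Mul(2, -399, -3138), 4613479), -1)) = Mul(-3588036, Pow(Add(2504124, 4613479), -1)) = Mul(-3588036, Pow(7117603, -1)) = Mul(-3588036, Rational(1, 7117603)) = Rational(-3588036, 7117603)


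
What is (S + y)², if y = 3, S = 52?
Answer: 3025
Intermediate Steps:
(S + y)² = (52 + 3)² = 55² = 3025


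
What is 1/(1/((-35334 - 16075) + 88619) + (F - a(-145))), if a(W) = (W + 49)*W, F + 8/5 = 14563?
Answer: 7442/4773299 ≈ 0.0015591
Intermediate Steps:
F = 72807/5 (F = -8/5 + 14563 = 72807/5 ≈ 14561.)
a(W) = W*(49 + W) (a(W) = (49 + W)*W = W*(49 + W))
1/(1/((-35334 - 16075) + 88619) + (F - a(-145))) = 1/(1/((-35334 - 16075) + 88619) + (72807/5 - (-145)*(49 - 145))) = 1/(1/(-51409 + 88619) + (72807/5 - (-145)*(-96))) = 1/(1/37210 + (72807/5 - 1*13920)) = 1/(1/37210 + (72807/5 - 13920)) = 1/(1/37210 + 3207/5) = 1/(4773299/7442) = 7442/4773299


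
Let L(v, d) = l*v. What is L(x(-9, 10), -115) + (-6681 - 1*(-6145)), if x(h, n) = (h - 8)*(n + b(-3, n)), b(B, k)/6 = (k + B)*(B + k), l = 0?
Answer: -536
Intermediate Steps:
b(B, k) = 6*(B + k)**2 (b(B, k) = 6*((k + B)*(B + k)) = 6*((B + k)*(B + k)) = 6*(B + k)**2)
x(h, n) = (-8 + h)*(n + 6*(-3 + n)**2) (x(h, n) = (h - 8)*(n + 6*(-3 + n)**2) = (-8 + h)*(n + 6*(-3 + n)**2))
L(v, d) = 0 (L(v, d) = 0*v = 0)
L(x(-9, 10), -115) + (-6681 - 1*(-6145)) = 0 + (-6681 - 1*(-6145)) = 0 + (-6681 + 6145) = 0 - 536 = -536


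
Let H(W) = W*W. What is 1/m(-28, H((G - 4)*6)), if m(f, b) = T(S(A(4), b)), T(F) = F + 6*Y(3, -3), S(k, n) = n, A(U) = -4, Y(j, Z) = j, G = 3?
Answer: 1/54 ≈ 0.018519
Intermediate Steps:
H(W) = W**2
T(F) = 18 + F (T(F) = F + 6*3 = F + 18 = 18 + F)
m(f, b) = 18 + b
1/m(-28, H((G - 4)*6)) = 1/(18 + ((3 - 4)*6)**2) = 1/(18 + (-1*6)**2) = 1/(18 + (-6)**2) = 1/(18 + 36) = 1/54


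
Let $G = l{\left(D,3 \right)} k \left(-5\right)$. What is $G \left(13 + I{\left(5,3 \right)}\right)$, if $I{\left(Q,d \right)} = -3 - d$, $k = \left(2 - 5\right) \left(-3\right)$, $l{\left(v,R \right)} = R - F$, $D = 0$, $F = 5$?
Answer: $630$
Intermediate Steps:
$l{\left(v,R \right)} = -5 + R$ ($l{\left(v,R \right)} = R - 5 = -5 + R$)
$k = 9$ ($k = \left(-3\right) \left(-3\right) = 9$)
$G = 90$ ($G = \left(-5 + 3\right) 9 \left(-5\right) = \left(-2\right) 9 \left(-5\right) = \left(-18\right) \left(-5\right) = 90$)
$G \left(13 + I{\left(5,3 \right)}\right) = 90 \left(13 - 6\right) = 90 \cdot 7 = 630$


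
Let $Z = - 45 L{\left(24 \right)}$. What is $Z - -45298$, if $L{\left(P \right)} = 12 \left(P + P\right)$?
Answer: $19378$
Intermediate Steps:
$L{\left(P \right)} = 24 P$ ($L{\left(P \right)} = 12 \cdot 2 P = 24 P$)
$Z = -25920$ ($Z = - 45 \cdot 24 \cdot 24 = \left(-45\right) 576 = -25920$)
$Z - -45298 = -25920 - -45298 = -25920 + 45298 = 19378$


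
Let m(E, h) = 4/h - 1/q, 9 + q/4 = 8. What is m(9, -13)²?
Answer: 9/2704 ≈ 0.0033284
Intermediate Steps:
q = -4 (q = -36 + 4*8 = -36 + 32 = -4)
m(E, h) = ¼ + 4/h (m(E, h) = 4/h - 1/(-4) = 4/h - 1*(-¼) = 4/h + ¼ = ¼ + 4/h)
m(9, -13)² = ((¼)*(16 - 13)/(-13))² = ((¼)*(-1/13)*3)² = (-3/52)² = 9/2704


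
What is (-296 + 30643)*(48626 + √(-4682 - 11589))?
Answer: 1475653222 + 30347*I*√16271 ≈ 1.4757e+9 + 3.871e+6*I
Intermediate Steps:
(-296 + 30643)*(48626 + √(-4682 - 11589)) = 30347*(48626 + √(-16271)) = 30347*(48626 + I*√16271) = 1475653222 + 30347*I*√16271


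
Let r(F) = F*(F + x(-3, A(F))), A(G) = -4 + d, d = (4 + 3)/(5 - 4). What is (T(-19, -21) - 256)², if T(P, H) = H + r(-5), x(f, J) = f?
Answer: 56169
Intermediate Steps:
d = 7 (d = 7/1 = 7*1 = 7)
A(G) = 3 (A(G) = -4 + 7 = 3)
r(F) = F*(-3 + F) (r(F) = F*(F - 3) = F*(-3 + F))
T(P, H) = 40 + H (T(P, H) = H - 5*(-3 - 5) = H - 5*(-8) = H + 40 = 40 + H)
(T(-19, -21) - 256)² = ((40 - 21) - 256)² = (19 - 256)² = (-237)² = 56169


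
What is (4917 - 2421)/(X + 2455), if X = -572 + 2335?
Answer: 416/703 ≈ 0.59175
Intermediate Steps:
X = 1763
(4917 - 2421)/(X + 2455) = (4917 - 2421)/(1763 + 2455) = 2496/4218 = 2496*(1/4218) = 416/703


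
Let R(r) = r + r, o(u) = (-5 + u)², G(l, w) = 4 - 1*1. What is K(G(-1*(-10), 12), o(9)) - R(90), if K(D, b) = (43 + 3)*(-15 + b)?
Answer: -134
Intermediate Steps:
G(l, w) = 3 (G(l, w) = 4 - 1 = 3)
R(r) = 2*r
K(D, b) = -690 + 46*b (K(D, b) = 46*(-15 + b) = -690 + 46*b)
K(G(-1*(-10), 12), o(9)) - R(90) = (-690 + 46*(-5 + 9)²) - 2*90 = (-690 + 46*4²) - 1*180 = (-690 + 46*16) - 180 = (-690 + 736) - 180 = 46 - 180 = -134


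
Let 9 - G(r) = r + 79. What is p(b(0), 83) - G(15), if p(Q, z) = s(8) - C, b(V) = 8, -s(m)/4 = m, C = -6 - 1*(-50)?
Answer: 9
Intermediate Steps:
C = 44 (C = -6 + 50 = 44)
s(m) = -4*m
G(r) = -70 - r (G(r) = 9 - (r + 79) = 9 - (79 + r) = 9 + (-79 - r) = -70 - r)
p(Q, z) = -76 (p(Q, z) = -4*8 - 1*44 = -32 - 44 = -76)
p(b(0), 83) - G(15) = -76 - (-70 - 1*15) = -76 - (-70 - 15) = -76 - 1*(-85) = -76 + 85 = 9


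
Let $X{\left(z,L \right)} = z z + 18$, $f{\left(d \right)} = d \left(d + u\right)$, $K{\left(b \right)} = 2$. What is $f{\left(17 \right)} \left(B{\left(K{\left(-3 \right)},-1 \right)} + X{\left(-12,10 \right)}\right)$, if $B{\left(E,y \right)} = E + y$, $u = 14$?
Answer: $85901$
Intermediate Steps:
$f{\left(d \right)} = d \left(14 + d\right)$ ($f{\left(d \right)} = d \left(d + 14\right) = d \left(14 + d\right)$)
$X{\left(z,L \right)} = 18 + z^{2}$ ($X{\left(z,L \right)} = z^{2} + 18 = 18 + z^{2}$)
$f{\left(17 \right)} \left(B{\left(K{\left(-3 \right)},-1 \right)} + X{\left(-12,10 \right)}\right) = 17 \left(14 + 17\right) \left(\left(2 - 1\right) + \left(18 + \left(-12\right)^{2}\right)\right) = 17 \cdot 31 \left(1 + \left(18 + 144\right)\right) = 527 \left(1 + 162\right) = 527 \cdot 163 = 85901$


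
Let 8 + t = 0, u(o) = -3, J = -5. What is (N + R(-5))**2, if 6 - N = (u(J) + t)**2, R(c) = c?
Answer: 14400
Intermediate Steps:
t = -8 (t = -8 + 0 = -8)
N = -115 (N = 6 - (-3 - 8)**2 = 6 - 1*(-11)**2 = 6 - 1*121 = 6 - 121 = -115)
(N + R(-5))**2 = (-115 - 5)**2 = (-120)**2 = 14400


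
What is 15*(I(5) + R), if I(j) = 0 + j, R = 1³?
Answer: 90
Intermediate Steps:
R = 1
I(j) = j
15*(I(5) + R) = 15*(5 + 1) = 15*6 = 90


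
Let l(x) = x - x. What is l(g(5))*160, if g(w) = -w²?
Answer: 0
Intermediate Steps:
l(x) = 0
l(g(5))*160 = 0*160 = 0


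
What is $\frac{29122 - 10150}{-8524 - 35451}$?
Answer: $- \frac{18972}{43975} \approx -0.43143$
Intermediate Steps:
$\frac{29122 - 10150}{-8524 - 35451} = \frac{18972}{-43975} = 18972 \left(- \frac{1}{43975}\right) = - \frac{18972}{43975}$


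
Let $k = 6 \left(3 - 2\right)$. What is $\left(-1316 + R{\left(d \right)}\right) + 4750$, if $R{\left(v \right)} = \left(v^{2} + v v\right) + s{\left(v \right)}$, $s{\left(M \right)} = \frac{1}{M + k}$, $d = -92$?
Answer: $\frac{1751131}{86} \approx 20362.0$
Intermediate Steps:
$k = 6$ ($k = 6 \cdot 1 = 6$)
$s{\left(M \right)} = \frac{1}{6 + M}$ ($s{\left(M \right)} = \frac{1}{M + 6} = \frac{1}{6 + M}$)
$R{\left(v \right)} = \frac{1}{6 + v} + 2 v^{2}$ ($R{\left(v \right)} = \left(v^{2} + v v\right) + \frac{1}{6 + v} = \left(v^{2} + v^{2}\right) + \frac{1}{6 + v} = 2 v^{2} + \frac{1}{6 + v} = \frac{1}{6 + v} + 2 v^{2}$)
$\left(-1316 + R{\left(d \right)}\right) + 4750 = \left(-1316 + \frac{1 + 2 \left(-92\right)^{2} \left(6 - 92\right)}{6 - 92}\right) + 4750 = \left(-1316 + \frac{1 + 2 \cdot 8464 \left(-86\right)}{-86}\right) + 4750 = \left(-1316 - \frac{1 - 1455808}{86}\right) + 4750 = \left(-1316 - - \frac{1455807}{86}\right) + 4750 = \left(-1316 + \frac{1455807}{86}\right) + 4750 = \frac{1342631}{86} + 4750 = \frac{1751131}{86}$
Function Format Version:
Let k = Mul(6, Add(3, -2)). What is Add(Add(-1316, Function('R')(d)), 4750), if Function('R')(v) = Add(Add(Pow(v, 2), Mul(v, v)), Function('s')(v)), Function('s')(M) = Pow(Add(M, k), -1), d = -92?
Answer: Rational(1751131, 86) ≈ 20362.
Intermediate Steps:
k = 6 (k = Mul(6, 1) = 6)
Function('s')(M) = Pow(Add(6, M), -1) (Function('s')(M) = Pow(Add(M, 6), -1) = Pow(Add(6, M), -1))
Function('R')(v) = Add(Pow(Add(6, v), -1), Mul(2, Pow(v, 2))) (Function('R')(v) = Add(Add(Pow(v, 2), Mul(v, v)), Pow(Add(6, v), -1)) = Add(Add(Pow(v, 2), Pow(v, 2)), Pow(Add(6, v), -1)) = Add(Mul(2, Pow(v, 2)), Pow(Add(6, v), -1)) = Add(Pow(Add(6, v), -1), Mul(2, Pow(v, 2))))
Add(Add(-1316, Function('R')(d)), 4750) = Add(Add(-1316, Mul(Pow(Add(6, -92), -1), Add(1, Mul(2, Pow(-92, 2), Add(6, -92))))), 4750) = Add(Add(-1316, Mul(Pow(-86, -1), Add(1, Mul(2, 8464, -86)))), 4750) = Add(Add(-1316, Mul(Rational(-1, 86), Add(1, -1455808))), 4750) = Add(Add(-1316, Mul(Rational(-1, 86), -1455807)), 4750) = Add(Add(-1316, Rational(1455807, 86)), 4750) = Add(Rational(1342631, 86), 4750) = Rational(1751131, 86)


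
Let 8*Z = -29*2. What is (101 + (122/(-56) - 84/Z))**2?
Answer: 8037301801/659344 ≈ 12190.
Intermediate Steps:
Z = -29/4 (Z = (-29*2)/8 = (1/8)*(-58) = -29/4 ≈ -7.2500)
(101 + (122/(-56) - 84/Z))**2 = (101 + (122/(-56) - 84/(-29/4)))**2 = (101 + (122*(-1/56) - 84*(-4/29)))**2 = (101 + (-61/28 + 336/29))**2 = (101 + 7639/812)**2 = (89651/812)**2 = 8037301801/659344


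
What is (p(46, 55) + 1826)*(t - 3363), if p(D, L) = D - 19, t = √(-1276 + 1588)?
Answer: -6231639 + 3706*√78 ≈ -6.1989e+6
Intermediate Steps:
t = 2*√78 (t = √312 = 2*√78 ≈ 17.664)
p(D, L) = -19 + D
(p(46, 55) + 1826)*(t - 3363) = ((-19 + 46) + 1826)*(2*√78 - 3363) = (27 + 1826)*(-3363 + 2*√78) = 1853*(-3363 + 2*√78) = -6231639 + 3706*√78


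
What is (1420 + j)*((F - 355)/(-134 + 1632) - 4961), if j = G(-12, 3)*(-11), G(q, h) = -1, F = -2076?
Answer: -10638066879/1498 ≈ -7.1015e+6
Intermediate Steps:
j = 11 (j = -1*(-11) = 11)
(1420 + j)*((F - 355)/(-134 + 1632) - 4961) = (1420 + 11)*((-2076 - 355)/(-134 + 1632) - 4961) = 1431*(-2431/1498 - 4961) = 1431*(-7434009/1498) = -10638066879/1498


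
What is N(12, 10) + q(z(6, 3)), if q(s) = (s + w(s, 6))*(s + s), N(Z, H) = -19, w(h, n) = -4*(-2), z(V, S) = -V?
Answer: -43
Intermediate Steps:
w(h, n) = 8
q(s) = 2*s*(8 + s) (q(s) = (s + 8)*(s + s) = (8 + s)*(2*s) = 2*s*(8 + s))
N(12, 10) + q(z(6, 3)) = -19 + 2*(-1*6)*(8 - 1*6) = -19 + 2*(-6)*(8 - 6) = -19 + 2*(-6)*2 = -19 - 24 = -43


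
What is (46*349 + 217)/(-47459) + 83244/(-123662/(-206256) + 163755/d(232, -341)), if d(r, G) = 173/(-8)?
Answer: -72682664607200171/6411288911514863 ≈ -11.337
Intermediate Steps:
d(r, G) = -173/8 (d(r, G) = 173*(-1/8) = -173/8)
(46*349 + 217)/(-47459) + 83244/(-123662/(-206256) + 163755/d(232, -341)) = (46*349 + 217)/(-47459) + 83244/(-123662/(-206256) + 163755/(-173/8)) = (16054 + 217)*(-1/47459) + 83244/(-123662*(-1/206256) + 163755*(-8/173)) = 16271*(-1/47459) + 83244/(61831/103128 - 1310040/173) = -16271/47459 + 83244/(-135091108357/17841144) = -16271/47459 + 83244*(-17841144/135091108357) = -16271/47459 - 1485168191136/135091108357 = -72682664607200171/6411288911514863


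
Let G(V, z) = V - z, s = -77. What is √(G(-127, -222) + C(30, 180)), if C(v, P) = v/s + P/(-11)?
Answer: 5*√18557/77 ≈ 8.8457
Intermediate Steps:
C(v, P) = -P/11 - v/77 (C(v, P) = v/(-77) + P/(-11) = v*(-1/77) + P*(-1/11) = -v/77 - P/11 = -P/11 - v/77)
√(G(-127, -222) + C(30, 180)) = √((-127 - 1*(-222)) + (-1/11*180 - 1/77*30)) = √((-127 + 222) + (-180/11 - 30/77)) = √(95 - 1290/77) = √(6025/77) = 5*√18557/77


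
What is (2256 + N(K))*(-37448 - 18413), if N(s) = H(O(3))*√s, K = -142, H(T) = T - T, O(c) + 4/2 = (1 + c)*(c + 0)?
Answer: -126022416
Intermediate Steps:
O(c) = -2 + c*(1 + c) (O(c) = -2 + (1 + c)*(c + 0) = -2 + (1 + c)*c = -2 + c*(1 + c))
H(T) = 0
N(s) = 0 (N(s) = 0*√s = 0)
(2256 + N(K))*(-37448 - 18413) = (2256 + 0)*(-37448 - 18413) = 2256*(-55861) = -126022416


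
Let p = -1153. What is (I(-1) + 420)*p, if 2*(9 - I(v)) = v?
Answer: -990427/2 ≈ -4.9521e+5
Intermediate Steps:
I(v) = 9 - v/2
(I(-1) + 420)*p = ((9 - 1/2*(-1)) + 420)*(-1153) = ((9 + 1/2) + 420)*(-1153) = (19/2 + 420)*(-1153) = (859/2)*(-1153) = -990427/2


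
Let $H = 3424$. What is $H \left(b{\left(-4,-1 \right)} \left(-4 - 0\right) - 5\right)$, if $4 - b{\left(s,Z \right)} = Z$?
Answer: $-85600$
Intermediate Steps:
$b{\left(s,Z \right)} = 4 - Z$
$H \left(b{\left(-4,-1 \right)} \left(-4 - 0\right) - 5\right) = 3424 \left(\left(4 - -1\right) \left(-4 - 0\right) - 5\right) = 3424 \left(\left(4 + 1\right) \left(-4 + 0\right) - 5\right) = 3424 \left(5 \left(-4\right) - 5\right) = 3424 \left(-20 - 5\right) = 3424 \left(-25\right) = -85600$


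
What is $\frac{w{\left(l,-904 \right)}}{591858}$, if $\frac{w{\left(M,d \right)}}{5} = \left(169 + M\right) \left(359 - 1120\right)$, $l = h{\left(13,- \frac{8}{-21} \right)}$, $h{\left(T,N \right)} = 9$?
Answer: $- \frac{338645}{295929} \approx -1.1443$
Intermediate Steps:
$l = 9$
$w{\left(M,d \right)} = -643045 - 3805 M$ ($w{\left(M,d \right)} = 5 \left(169 + M\right) \left(359 - 1120\right) = 5 \left(169 + M\right) \left(-761\right) = 5 \left(-128609 - 761 M\right) = -643045 - 3805 M$)
$\frac{w{\left(l,-904 \right)}}{591858} = \frac{-643045 - 34245}{591858} = \left(-643045 - 34245\right) \frac{1}{591858} = \left(-677290\right) \frac{1}{591858} = - \frac{338645}{295929}$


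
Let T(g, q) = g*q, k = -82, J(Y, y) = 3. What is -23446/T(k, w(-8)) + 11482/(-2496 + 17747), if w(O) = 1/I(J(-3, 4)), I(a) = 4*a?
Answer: 2145920438/625291 ≈ 3431.9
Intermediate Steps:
w(O) = 1/12 (w(O) = 1/(4*3) = 1/12)
-23446/T(k, w(-8)) + 11482/(-2496 + 17747) = -23446/((-82*1/12)) + 11482/(-2496 + 17747) = -23446/(-41/6) + 11482/15251 = -23446*(-6/41) + 11482*(1/15251) = 140676/41 + 11482/15251 = 2145920438/625291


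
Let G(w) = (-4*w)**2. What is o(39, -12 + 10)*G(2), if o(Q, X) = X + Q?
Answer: 2368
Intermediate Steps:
G(w) = 16*w**2
o(Q, X) = Q + X
o(39, -12 + 10)*G(2) = (39 + (-12 + 10))*(16*2**2) = (39 - 2)*(16*4) = 37*64 = 2368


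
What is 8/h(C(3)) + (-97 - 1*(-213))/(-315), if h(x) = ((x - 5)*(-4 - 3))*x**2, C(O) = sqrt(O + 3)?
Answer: -272/855 + 4*sqrt(6)/399 ≈ -0.29357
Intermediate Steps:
C(O) = sqrt(3 + O)
h(x) = x**2*(35 - 7*x) (h(x) = ((-5 + x)*(-7))*x**2 = (35 - 7*x)*x**2 = x**2*(35 - 7*x))
8/h(C(3)) + (-97 - 1*(-213))/(-315) = 8/((7*(sqrt(3 + 3))**2*(5 - sqrt(3 + 3)))) + (-97 - 1*(-213))/(-315) = 8/((7*(sqrt(6))**2*(5 - sqrt(6)))) + (-97 + 213)*(-1/315) = 8/((7*6*(5 - sqrt(6)))) + 116*(-1/315) = 8/(210 - 42*sqrt(6)) - 116/315 = -116/315 + 8/(210 - 42*sqrt(6))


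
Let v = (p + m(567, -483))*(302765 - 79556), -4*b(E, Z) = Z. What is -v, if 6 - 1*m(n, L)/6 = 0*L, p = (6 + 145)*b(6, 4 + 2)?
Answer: 85042629/2 ≈ 4.2521e+7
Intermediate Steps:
b(E, Z) = -Z/4
p = -453/2 (p = (6 + 145)*(-(4 + 2)/4) = 151*(-1/4*6) = 151*(-3/2) = -453/2 ≈ -226.50)
m(n, L) = 36 (m(n, L) = 36 - 0*L = 36 - 6*0 = 36 + 0 = 36)
v = -85042629/2 (v = (-453/2 + 36)*(302765 - 79556) = -381/2*223209 = -85042629/2 ≈ -4.2521e+7)
-v = -1*(-85042629/2) = 85042629/2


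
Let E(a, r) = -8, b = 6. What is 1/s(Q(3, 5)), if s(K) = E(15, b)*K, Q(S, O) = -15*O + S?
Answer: 1/576 ≈ 0.0017361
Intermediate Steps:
Q(S, O) = S - 15*O
s(K) = -8*K
1/s(Q(3, 5)) = 1/(-8*(3 - 15*5)) = 1/(-8*(3 - 75)) = 1/(-8*(-72)) = 1/576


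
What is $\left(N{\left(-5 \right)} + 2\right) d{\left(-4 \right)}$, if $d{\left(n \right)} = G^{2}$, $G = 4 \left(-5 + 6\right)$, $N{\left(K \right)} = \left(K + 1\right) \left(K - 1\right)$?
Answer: $416$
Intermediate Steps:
$N{\left(K \right)} = \left(1 + K\right) \left(-1 + K\right)$
$G = 4$ ($G = 4 \cdot 1 = 4$)
$d{\left(n \right)} = 16$ ($d{\left(n \right)} = 4^{2} = 16$)
$\left(N{\left(-5 \right)} + 2\right) d{\left(-4 \right)} = \left(\left(-1 + \left(-5\right)^{2}\right) + 2\right) 16 = \left(\left(-1 + 25\right) + 2\right) 16 = \left(24 + 2\right) 16 = 26 \cdot 16 = 416$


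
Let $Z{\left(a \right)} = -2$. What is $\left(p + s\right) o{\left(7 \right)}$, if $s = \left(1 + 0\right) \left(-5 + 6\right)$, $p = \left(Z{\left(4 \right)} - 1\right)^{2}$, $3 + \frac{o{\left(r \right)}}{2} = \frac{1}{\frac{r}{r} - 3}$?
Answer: $-70$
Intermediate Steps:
$o{\left(r \right)} = -7$ ($o{\left(r \right)} = -6 + \frac{2}{\frac{r}{r} - 3} = -6 + \frac{2}{1 - 3} = -6 + \frac{2}{-2} = -6 + 2 \left(- \frac{1}{2}\right) = -6 - 1 = -7$)
$p = 9$ ($p = \left(-2 - 1\right)^{2} = \left(-3\right)^{2} = 9$)
$s = 1$ ($s = 1 \cdot 1 = 1$)
$\left(p + s\right) o{\left(7 \right)} = \left(9 + 1\right) \left(-7\right) = 10 \left(-7\right) = -70$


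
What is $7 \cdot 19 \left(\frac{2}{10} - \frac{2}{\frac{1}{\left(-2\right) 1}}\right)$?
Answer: $\frac{2793}{5} \approx 558.6$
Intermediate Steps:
$7 \cdot 19 \left(\frac{2}{10} - \frac{2}{\frac{1}{\left(-2\right) 1}}\right) = 133 \left(2 \cdot \frac{1}{10} - \frac{2}{\frac{1}{-2}}\right) = 133 \left(\frac{1}{5} - \frac{2}{- \frac{1}{2}}\right) = 133 \left(\frac{1}{5} - -4\right) = 133 \left(\frac{1}{5} + 4\right) = 133 \cdot \frac{21}{5} = \frac{2793}{5}$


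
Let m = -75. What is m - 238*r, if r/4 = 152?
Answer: -144779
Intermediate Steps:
r = 608 (r = 4*152 = 608)
m - 238*r = -75 - 238*608 = -75 - 144704 = -144779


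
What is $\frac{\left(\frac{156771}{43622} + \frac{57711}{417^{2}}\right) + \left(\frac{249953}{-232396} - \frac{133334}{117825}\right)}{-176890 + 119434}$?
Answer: $- \frac{244822385905496411}{8185055796748699467200} \approx -2.9911 \cdot 10^{-5}$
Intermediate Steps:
$\frac{\left(\frac{156771}{43622} + \frac{57711}{417^{2}}\right) + \left(\frac{249953}{-232396} - \frac{133334}{117825}\right)}{-176890 + 119434} = \frac{\left(156771 \cdot \frac{1}{43622} + \frac{57711}{173889}\right) + \left(249953 \left(- \frac{1}{232396}\right) - \frac{133334}{117825}\right)}{-57456} = \left(\left(\frac{156771}{43622} + 57711 \cdot \frac{1}{173889}\right) - \frac{60437000489}{27382058700}\right) \left(- \frac{1}{57456}\right) = \left(\left(\frac{156771}{43622} + \frac{19237}{57963}\right) - \frac{60437000489}{27382058700}\right) \left(- \frac{1}{57456}\right) = \left(\frac{9926073887}{2528461986} - \frac{60437000489}{27382058700}\right) \left(- \frac{1}{57456}\right) = \frac{6610204419448403097}{3846360806742809900} \left(- \frac{1}{57456}\right) = - \frac{244822385905496411}{8185055796748699467200}$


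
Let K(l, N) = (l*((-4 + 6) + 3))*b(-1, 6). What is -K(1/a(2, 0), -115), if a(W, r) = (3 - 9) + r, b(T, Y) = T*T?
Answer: ⅚ ≈ 0.83333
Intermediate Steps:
b(T, Y) = T²
a(W, r) = -6 + r
K(l, N) = 5*l (K(l, N) = (l*((-4 + 6) + 3))*(-1)² = (l*(2 + 3))*1 = (l*5)*1 = (5*l)*1 = 5*l)
-K(1/a(2, 0), -115) = -5/(-6 + 0) = -5/(-6) = -5*(-1)/6 = -1*(-⅚) = ⅚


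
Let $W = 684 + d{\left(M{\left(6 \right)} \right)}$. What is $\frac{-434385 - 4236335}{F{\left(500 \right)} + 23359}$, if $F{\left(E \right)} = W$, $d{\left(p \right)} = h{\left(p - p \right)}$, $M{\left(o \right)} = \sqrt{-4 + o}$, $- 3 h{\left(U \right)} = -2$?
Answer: $- \frac{14012160}{72131} \approx -194.26$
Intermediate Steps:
$h{\left(U \right)} = \frac{2}{3}$ ($h{\left(U \right)} = \left(- \frac{1}{3}\right) \left(-2\right) = \frac{2}{3}$)
$d{\left(p \right)} = \frac{2}{3}$
$W = \frac{2054}{3}$ ($W = 684 + \frac{2}{3} = \frac{2054}{3} \approx 684.67$)
$F{\left(E \right)} = \frac{2054}{3}$
$\frac{-434385 - 4236335}{F{\left(500 \right)} + 23359} = \frac{-434385 - 4236335}{\frac{2054}{3} + 23359} = - \frac{4670720}{\frac{72131}{3}} = \left(-4670720\right) \frac{3}{72131} = - \frac{14012160}{72131}$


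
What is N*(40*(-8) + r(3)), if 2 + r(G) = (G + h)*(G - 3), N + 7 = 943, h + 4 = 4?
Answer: -301392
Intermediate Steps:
h = 0 (h = -4 + 4 = 0)
N = 936 (N = -7 + 943 = 936)
r(G) = -2 + G*(-3 + G) (r(G) = -2 + (G + 0)*(G - 3) = -2 + G*(-3 + G))
N*(40*(-8) + r(3)) = 936*(40*(-8) + (-2 + 3² - 3*3)) = 936*(-320 + (-2 + 9 - 9)) = 936*(-320 - 2) = 936*(-322) = -301392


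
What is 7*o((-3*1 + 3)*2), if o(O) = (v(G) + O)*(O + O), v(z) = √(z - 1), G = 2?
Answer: 0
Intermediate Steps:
v(z) = √(-1 + z)
o(O) = 2*O*(1 + O) (o(O) = (√(-1 + 2) + O)*(O + O) = (√1 + O)*(2*O) = (1 + O)*(2*O) = 2*O*(1 + O))
7*o((-3*1 + 3)*2) = 7*(2*((-3*1 + 3)*2)*(1 + (-3*1 + 3)*2)) = 7*(2*((-3 + 3)*2)*(1 + (-3 + 3)*2)) = 7*(2*(0*2)*(1 + 0*2)) = 7*(2*0*(1 + 0)) = 7*(2*0*1) = 7*0 = 0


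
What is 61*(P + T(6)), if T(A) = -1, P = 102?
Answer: 6161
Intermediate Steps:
61*(P + T(6)) = 61*(102 - 1) = 61*101 = 6161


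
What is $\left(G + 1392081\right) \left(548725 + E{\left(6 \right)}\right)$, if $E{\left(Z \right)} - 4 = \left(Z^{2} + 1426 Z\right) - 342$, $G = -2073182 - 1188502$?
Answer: $-1041329609337$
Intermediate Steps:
$G = -3261684$
$E{\left(Z \right)} = -338 + Z^{2} + 1426 Z$ ($E{\left(Z \right)} = 4 - \left(342 - Z^{2} - 1426 Z\right) = 4 + \left(-342 + Z^{2} + 1426 Z\right) = -338 + Z^{2} + 1426 Z$)
$\left(G + 1392081\right) \left(548725 + E{\left(6 \right)}\right) = \left(-3261684 + 1392081\right) \left(548725 + \left(-338 + 6^{2} + 1426 \cdot 6\right)\right) = - 1869603 \left(548725 + \left(-338 + 36 + 8556\right)\right) = - 1869603 \left(548725 + 8254\right) = \left(-1869603\right) 556979 = -1041329609337$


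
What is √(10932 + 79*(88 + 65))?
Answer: √23019 ≈ 151.72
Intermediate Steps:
√(10932 + 79*(88 + 65)) = √(10932 + 79*153) = √(10932 + 12087) = √23019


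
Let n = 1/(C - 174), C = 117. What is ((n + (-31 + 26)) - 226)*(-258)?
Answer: 1132448/19 ≈ 59603.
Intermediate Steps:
n = -1/57 (n = 1/(117 - 174) = 1/(-57) = -1/57 ≈ -0.017544)
((n + (-31 + 26)) - 226)*(-258) = ((-1/57 + (-31 + 26)) - 226)*(-258) = ((-1/57 - 5) - 226)*(-258) = (-286/57 - 226)*(-258) = -13168/57*(-258) = 1132448/19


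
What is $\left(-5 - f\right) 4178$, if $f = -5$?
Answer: $0$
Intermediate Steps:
$\left(-5 - f\right) 4178 = \left(-5 - -5\right) 4178 = \left(-5 + 5\right) 4178 = 0 \cdot 4178 = 0$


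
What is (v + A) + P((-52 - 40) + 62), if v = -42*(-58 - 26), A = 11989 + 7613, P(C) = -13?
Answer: 23117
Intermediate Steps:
A = 19602
v = 3528 (v = -42*(-84) = 3528)
(v + A) + P((-52 - 40) + 62) = (3528 + 19602) - 13 = 23130 - 13 = 23117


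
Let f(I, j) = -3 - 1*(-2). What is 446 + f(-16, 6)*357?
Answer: 89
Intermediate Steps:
f(I, j) = -1 (f(I, j) = -3 + 2 = -1)
446 + f(-16, 6)*357 = 446 - 1*357 = 446 - 357 = 89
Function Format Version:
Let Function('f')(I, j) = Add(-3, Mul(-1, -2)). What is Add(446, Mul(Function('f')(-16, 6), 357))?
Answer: 89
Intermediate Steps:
Function('f')(I, j) = -1 (Function('f')(I, j) = Add(-3, 2) = -1)
Add(446, Mul(Function('f')(-16, 6), 357)) = Add(446, Mul(-1, 357)) = Add(446, -357) = 89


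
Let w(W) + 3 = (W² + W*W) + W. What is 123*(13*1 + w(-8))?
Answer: 15990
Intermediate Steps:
w(W) = -3 + W + 2*W² (w(W) = -3 + ((W² + W*W) + W) = -3 + ((W² + W²) + W) = -3 + (2*W² + W) = -3 + (W + 2*W²) = -3 + W + 2*W²)
123*(13*1 + w(-8)) = 123*(13*1 + (-3 - 8 + 2*(-8)²)) = 123*(13 + (-3 - 8 + 2*64)) = 123*(13 + (-3 - 8 + 128)) = 123*(13 + 117) = 123*130 = 15990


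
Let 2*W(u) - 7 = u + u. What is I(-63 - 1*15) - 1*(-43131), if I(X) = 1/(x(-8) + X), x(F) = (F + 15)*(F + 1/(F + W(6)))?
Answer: 16734825/388 ≈ 43131.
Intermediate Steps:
W(u) = 7/2 + u (W(u) = 7/2 + (u + u)/2 = 7/2 + (2*u)/2 = 7/2 + u)
x(F) = (15 + F)*(F + 1/(19/2 + F)) (x(F) = (F + 15)*(F + 1/(F + (7/2 + 6))) = (15 + F)*(F + 1/(F + 19/2)) = (15 + F)*(F + 1/(19/2 + F)))
I(X) = 1/(-154/3 + X) (I(X) = 1/((30 + 2*(-8)³ + 49*(-8)² + 287*(-8))/(19 + 2*(-8)) + X) = 1/((30 + 2*(-512) + 49*64 - 2296)/(19 - 16) + X) = 1/((30 - 1024 + 3136 - 2296)/3 + X) = 1/((⅓)*(-154) + X) = 1/(-154/3 + X))
I(-63 - 1*15) - 1*(-43131) = 3/(-154 + 3*(-63 - 1*15)) - 1*(-43131) = 3/(-154 + 3*(-63 - 15)) + 43131 = 3/(-154 + 3*(-78)) + 43131 = 3/(-154 - 234) + 43131 = 3/(-388) + 43131 = 3*(-1/388) + 43131 = -3/388 + 43131 = 16734825/388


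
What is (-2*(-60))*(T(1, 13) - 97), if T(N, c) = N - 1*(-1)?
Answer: -11400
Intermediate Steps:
T(N, c) = 1 + N (T(N, c) = N + 1 = 1 + N)
(-2*(-60))*(T(1, 13) - 97) = (-2*(-60))*((1 + 1) - 97) = 120*(2 - 97) = 120*(-95) = -11400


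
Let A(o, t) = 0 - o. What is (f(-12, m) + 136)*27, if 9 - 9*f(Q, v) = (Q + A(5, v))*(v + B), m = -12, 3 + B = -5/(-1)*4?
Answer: 3954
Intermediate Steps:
A(o, t) = -o
B = 17 (B = -3 - 5/(-1)*4 = -3 - 5*(-1)*4 = -3 + 5*4 = -3 + 20 = 17)
f(Q, v) = 1 - (-5 + Q)*(17 + v)/9 (f(Q, v) = 1 - (Q - 1*5)*(v + 17)/9 = 1 - (Q - 5)*(17 + v)/9 = 1 - (-5 + Q)*(17 + v)/9)
(f(-12, m) + 136)*27 = ((94/9 - 17/9*(-12) + (5/9)*(-12) - ⅑*(-12)*(-12)) + 136)*27 = ((94/9 + 68/3 - 20/3 - 16) + 136)*27 = (94/9 + 136)*27 = (1318/9)*27 = 3954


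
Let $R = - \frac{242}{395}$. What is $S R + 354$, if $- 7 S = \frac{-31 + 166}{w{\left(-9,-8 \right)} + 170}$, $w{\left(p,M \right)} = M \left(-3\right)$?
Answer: $\frac{18992181}{53641} \approx 354.06$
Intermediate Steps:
$w{\left(p,M \right)} = - 3 M$
$R = - \frac{242}{395}$ ($R = \left(-242\right) \frac{1}{395} = - \frac{242}{395} \approx -0.61266$)
$S = - \frac{135}{1358}$ ($S = - \frac{\left(-31 + 166\right) \frac{1}{\left(-3\right) \left(-8\right) + 170}}{7} = - \frac{135 \frac{1}{24 + 170}}{7} = - \frac{135 \cdot \frac{1}{194}}{7} = \left(- \frac{1}{7}\right) \frac{135}{194} = - \frac{135}{1358} \approx -0.099411$)
$S R + 354 = \left(- \frac{135}{1358}\right) \left(- \frac{242}{395}\right) + 354 = \frac{3267}{53641} + 354 = \frac{18992181}{53641}$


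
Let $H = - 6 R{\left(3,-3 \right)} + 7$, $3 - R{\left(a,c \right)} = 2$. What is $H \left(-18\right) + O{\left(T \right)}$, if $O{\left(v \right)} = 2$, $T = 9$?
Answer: $-16$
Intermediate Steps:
$R{\left(a,c \right)} = 1$ ($R{\left(a,c \right)} = 3 - 2 = 1$)
$H = 1$ ($H = \left(-6\right) 1 + 7 = -6 + 7 = 1$)
$H \left(-18\right) + O{\left(T \right)} = 1 \left(-18\right) + 2 = -18 + 2 = -16$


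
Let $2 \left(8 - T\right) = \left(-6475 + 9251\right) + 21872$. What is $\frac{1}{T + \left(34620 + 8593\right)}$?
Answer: $\frac{1}{30897} \approx 3.2366 \cdot 10^{-5}$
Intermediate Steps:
$T = -12316$ ($T = 8 - \frac{\left(-6475 + 9251\right) + 21872}{2} = 8 - \frac{2776 + 21872}{2} = 8 - 12324 = -12316$)
$\frac{1}{T + \left(34620 + 8593\right)} = \frac{1}{-12316 + \left(34620 + 8593\right)} = \frac{1}{-12316 + 43213} = \frac{1}{30897}$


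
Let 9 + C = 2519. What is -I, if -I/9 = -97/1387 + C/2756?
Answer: 14463171/1911286 ≈ 7.5672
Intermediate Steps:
C = 2510 (C = -9 + 2519 = 2510)
I = -14463171/1911286 (I = -9*(-97/1387 + 2510/2756) = -9*(-97*1/1387 + 2510*(1/2756)) = -9*(-97/1387 + 1255/1378) = -9*1607019/1911286 = -14463171/1911286 ≈ -7.5672)
-I = -1*(-14463171/1911286) = 14463171/1911286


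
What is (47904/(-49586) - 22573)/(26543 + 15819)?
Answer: -559676341/1050281066 ≈ -0.53288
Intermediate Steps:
(47904/(-49586) - 22573)/(26543 + 15819) = (47904*(-1/49586) - 22573)/42362 = (-23952/24793 - 22573)*(1/42362) = -559676341/24793*1/42362 = -559676341/1050281066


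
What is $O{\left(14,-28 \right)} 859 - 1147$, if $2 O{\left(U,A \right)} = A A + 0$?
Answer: $335581$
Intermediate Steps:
$O{\left(U,A \right)} = \frac{A^{2}}{2}$ ($O{\left(U,A \right)} = \frac{A A + 0}{2} = \frac{A^{2} + 0}{2} = \frac{A^{2}}{2}$)
$O{\left(14,-28 \right)} 859 - 1147 = \frac{\left(-28\right)^{2}}{2} \cdot 859 - 1147 = \frac{1}{2} \cdot 784 \cdot 859 - 1147 = 392 \cdot 859 - 1147 = 336728 - 1147 = 335581$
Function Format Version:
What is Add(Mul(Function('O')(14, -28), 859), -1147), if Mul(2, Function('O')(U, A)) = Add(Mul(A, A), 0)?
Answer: 335581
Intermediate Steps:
Function('O')(U, A) = Mul(Rational(1, 2), Pow(A, 2)) (Function('O')(U, A) = Mul(Rational(1, 2), Add(Mul(A, A), 0)) = Mul(Rational(1, 2), Add(Pow(A, 2), 0)) = Mul(Rational(1, 2), Pow(A, 2)))
Add(Mul(Function('O')(14, -28), 859), -1147) = Add(Mul(Mul(Rational(1, 2), Pow(-28, 2)), 859), -1147) = Add(Mul(Mul(Rational(1, 2), 784), 859), -1147) = Add(Mul(392, 859), -1147) = Add(336728, -1147) = 335581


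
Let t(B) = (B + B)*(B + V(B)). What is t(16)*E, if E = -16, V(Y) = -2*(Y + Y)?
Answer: 24576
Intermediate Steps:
V(Y) = -4*Y
t(B) = -6*B² (t(B) = (B + B)*(B - 4*B) = (2*B)*(-3*B) = -6*B²)
t(16)*E = -6*16²*(-16) = -6*256*(-16) = -1536*(-16) = 24576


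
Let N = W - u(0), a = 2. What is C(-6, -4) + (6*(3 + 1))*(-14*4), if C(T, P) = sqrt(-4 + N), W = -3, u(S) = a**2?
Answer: -1344 + I*sqrt(11) ≈ -1344.0 + 3.3166*I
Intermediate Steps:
u(S) = 4 (u(S) = 2**2 = 4)
N = -7 (N = -3 - 1*4 = -3 - 4 = -7)
C(T, P) = I*sqrt(11) (C(T, P) = sqrt(-4 - 7) = sqrt(-11) = I*sqrt(11))
C(-6, -4) + (6*(3 + 1))*(-14*4) = I*sqrt(11) + (6*(3 + 1))*(-14*4) = I*sqrt(11) + (6*4)*(-56) = I*sqrt(11) + 24*(-56) = I*sqrt(11) - 1344 = -1344 + I*sqrt(11)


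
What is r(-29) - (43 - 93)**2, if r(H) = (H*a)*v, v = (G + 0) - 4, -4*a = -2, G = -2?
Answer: -2413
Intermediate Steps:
a = 1/2 (a = -1/4*(-2) = 1/2 ≈ 0.50000)
v = -6 (v = (-2 + 0) - 4 = -2 - 4 = -6)
r(H) = -3*H (r(H) = (H*(1/2))*(-6) = (H/2)*(-6) = -3*H)
r(-29) - (43 - 93)**2 = -3*(-29) - (43 - 93)**2 = 87 - 1*(-50)**2 = 87 - 1*2500 = 87 - 2500 = -2413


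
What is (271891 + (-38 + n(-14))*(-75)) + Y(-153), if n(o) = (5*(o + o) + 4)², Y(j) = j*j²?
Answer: -4694036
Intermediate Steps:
Y(j) = j³
n(o) = (4 + 10*o)² (n(o) = (5*(2*o) + 4)² = (10*o + 4)² = (4 + 10*o)²)
(271891 + (-38 + n(-14))*(-75)) + Y(-153) = (271891 + (-38 + 4*(2 + 5*(-14))²)*(-75)) + (-153)³ = (271891 + (-38 + 4*(2 - 70)²)*(-75)) - 3581577 = (271891 + (-38 + 4*(-68)²)*(-75)) - 3581577 = (271891 + (-38 + 4*4624)*(-75)) - 3581577 = (271891 + (-38 + 18496)*(-75)) - 3581577 = (271891 + 18458*(-75)) - 3581577 = (271891 - 1384350) - 3581577 = -1112459 - 3581577 = -4694036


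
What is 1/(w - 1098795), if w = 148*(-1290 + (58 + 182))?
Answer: -1/1254195 ≈ -7.9732e-7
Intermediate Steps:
w = -155400 (w = 148*(-1290 + 240) = 148*(-1050) = -155400)
1/(w - 1098795) = 1/(-155400 - 1098795) = 1/(-1254195) = -1/1254195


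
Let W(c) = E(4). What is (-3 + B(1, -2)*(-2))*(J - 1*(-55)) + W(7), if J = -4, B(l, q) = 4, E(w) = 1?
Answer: -560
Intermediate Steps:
W(c) = 1
(-3 + B(1, -2)*(-2))*(J - 1*(-55)) + W(7) = (-3 + 4*(-2))*(-4 - 1*(-55)) + 1 = (-3 - 8)*(-4 + 55) + 1 = -11*51 + 1 = -561 + 1 = -560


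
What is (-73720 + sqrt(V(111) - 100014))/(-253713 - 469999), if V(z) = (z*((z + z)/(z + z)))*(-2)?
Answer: 9215/90464 - I*sqrt(25059)/361856 ≈ 0.10186 - 0.00043747*I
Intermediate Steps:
V(z) = -2*z (V(z) = (z*((2*z)/((2*z))))*(-2) = (z*((2*z)*(1/(2*z))))*(-2) = (z*1)*(-2) = z*(-2) = -2*z)
(-73720 + sqrt(V(111) - 100014))/(-253713 - 469999) = (-73720 + sqrt(-2*111 - 100014))/(-253713 - 469999) = (-73720 + sqrt(-222 - 100014))/(-723712) = (-73720 + sqrt(-100236))*(-1/723712) = (-73720 + 2*I*sqrt(25059))*(-1/723712) = 9215/90464 - I*sqrt(25059)/361856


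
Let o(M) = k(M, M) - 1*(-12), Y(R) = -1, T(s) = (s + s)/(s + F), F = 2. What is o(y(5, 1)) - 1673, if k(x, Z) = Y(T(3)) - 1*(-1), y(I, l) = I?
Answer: -1661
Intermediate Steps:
T(s) = 2*s/(2 + s) (T(s) = (s + s)/(s + 2) = (2*s)/(2 + s) = 2*s/(2 + s))
k(x, Z) = 0 (k(x, Z) = -1 - 1*(-1) = -1 + 1 = 0)
o(M) = 12 (o(M) = 0 - 1*(-12) = 0 + 12 = 12)
o(y(5, 1)) - 1673 = 12 - 1673 = -1661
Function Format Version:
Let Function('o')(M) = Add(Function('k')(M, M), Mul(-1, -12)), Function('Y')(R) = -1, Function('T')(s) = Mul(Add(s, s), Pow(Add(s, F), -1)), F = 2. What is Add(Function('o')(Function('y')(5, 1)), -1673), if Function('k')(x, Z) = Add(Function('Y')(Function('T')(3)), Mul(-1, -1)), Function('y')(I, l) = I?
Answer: -1661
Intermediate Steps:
Function('T')(s) = Mul(2, s, Pow(Add(2, s), -1)) (Function('T')(s) = Mul(Add(s, s), Pow(Add(s, 2), -1)) = Mul(Mul(2, s), Pow(Add(2, s), -1)) = Mul(2, s, Pow(Add(2, s), -1)))
Function('k')(x, Z) = 0 (Function('k')(x, Z) = Add(-1, Mul(-1, -1)) = Add(-1, 1) = 0)
Function('o')(M) = 12 (Function('o')(M) = Add(0, Mul(-1, -12)) = Add(0, 12) = 12)
Add(Function('o')(Function('y')(5, 1)), -1673) = Add(12, -1673) = -1661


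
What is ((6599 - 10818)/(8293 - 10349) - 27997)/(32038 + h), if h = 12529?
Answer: -57557613/91629752 ≈ -0.62815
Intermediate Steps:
((6599 - 10818)/(8293 - 10349) - 27997)/(32038 + h) = ((6599 - 10818)/(8293 - 10349) - 27997)/(32038 + 12529) = (-4219/(-2056) - 27997)/44567 = (-4219*(-1/2056) - 27997)*(1/44567) = (4219/2056 - 27997)*(1/44567) = -57557613/2056*1/44567 = -57557613/91629752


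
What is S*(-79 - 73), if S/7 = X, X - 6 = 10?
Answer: -17024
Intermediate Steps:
X = 16 (X = 6 + 10 = 16)
S = 112 (S = 7*16 = 112)
S*(-79 - 73) = 112*(-79 - 73) = 112*(-152) = -17024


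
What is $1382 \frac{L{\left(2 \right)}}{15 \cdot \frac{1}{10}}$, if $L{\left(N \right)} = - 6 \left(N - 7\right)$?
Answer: $27640$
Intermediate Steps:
$L{\left(N \right)} = 42 - 6 N$ ($L{\left(N \right)} = - 6 \left(-7 + N\right) = 42 - 6 N$)
$1382 \frac{L{\left(2 \right)}}{15 \cdot \frac{1}{10}} = 1382 \frac{42 - 12}{15 \cdot \frac{1}{10}} = 1382 \frac{30}{\frac{3}{2}} = 1382 \cdot 30 \cdot \frac{2}{3} = 1382 \cdot 20 = 27640$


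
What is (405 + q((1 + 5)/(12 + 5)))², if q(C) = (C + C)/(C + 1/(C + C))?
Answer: 21418029801/130321 ≈ 1.6435e+5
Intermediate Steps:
q(C) = 2*C/(C + 1/(2*C)) (q(C) = (2*C)/(C + 1/(2*C)) = 2*C/(C + 1/(2*C)))
(405 + q((1 + 5)/(12 + 5)))² = (405 + 4*((1 + 5)/(12 + 5))²/(1 + 2*((1 + 5)/(12 + 5))²))² = (405 + 4*(6/17)²/(1 + 2*(6/17)²))² = (405 + 4*(36/289)/(1 + 2*(36/289)))² = (405 + 4*(36/289)/(1 + 72/289))² = (405 + 4*(36/289)/(361/289))² = (405 + 4*(36/289)*(289/361))² = (405 + 144/361)² = (146349/361)² = 21418029801/130321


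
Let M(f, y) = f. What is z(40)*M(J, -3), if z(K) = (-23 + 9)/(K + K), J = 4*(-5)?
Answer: 7/2 ≈ 3.5000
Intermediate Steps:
J = -20
z(K) = -7/K (z(K) = -14*1/(2*K) = -7/K)
z(40)*M(J, -3) = -7/40*(-20) = 7/2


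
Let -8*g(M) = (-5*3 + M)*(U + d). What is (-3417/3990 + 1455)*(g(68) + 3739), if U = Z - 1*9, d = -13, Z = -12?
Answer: 30667612427/5320 ≈ 5.7646e+6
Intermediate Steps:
U = -21 (U = -12 - 1*9 = -12 - 9 = -21)
g(M) = -255/4 + 17*M/4 (g(M) = -(-5*3 + M)*(-21 - 13)/8 = -(-15 + M)*(-34)/8 = -(510 - 34*M)/8 = -255/4 + 17*M/4)
(-3417/3990 + 1455)*(g(68) + 3739) = (-3417/3990 + 1455)*((-255/4 + (17/4)*68) + 3739) = (-3417*1/3990 + 1455)*((-255/4 + 289) + 3739) = (-1139/1330 + 1455)*(901/4 + 3739) = (1934011/1330)*(15857/4) = 30667612427/5320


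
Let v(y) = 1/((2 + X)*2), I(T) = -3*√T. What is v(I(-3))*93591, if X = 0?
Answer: 93591/4 ≈ 23398.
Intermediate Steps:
v(y) = ¼ (v(y) = 1/((2 + 0)*2) = 1/(2*2) = 1/4 = ¼)
v(I(-3))*93591 = (¼)*93591 = 93591/4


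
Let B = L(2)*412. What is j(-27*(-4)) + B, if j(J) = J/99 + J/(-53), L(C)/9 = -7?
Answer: -15132900/583 ≈ -25957.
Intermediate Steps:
L(C) = -63 (L(C) = 9*(-7) = -63)
j(J) = -46*J/5247 (j(J) = J*(1/99) + J*(-1/53) = J/99 - J/53 = -46*J/5247)
B = -25956 (B = -63*412 = -25956)
j(-27*(-4)) + B = -(-138)*(-4)/583 - 25956 = -46/5247*108 - 25956 = -552/583 - 25956 = -15132900/583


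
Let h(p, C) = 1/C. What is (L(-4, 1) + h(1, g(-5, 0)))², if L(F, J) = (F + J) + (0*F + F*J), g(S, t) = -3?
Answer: 484/9 ≈ 53.778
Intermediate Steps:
L(F, J) = F + J + F*J (L(F, J) = (F + J) + (0 + F*J) = (F + J) + F*J = F + J + F*J)
(L(-4, 1) + h(1, g(-5, 0)))² = ((-4 + 1 - 4*1) + 1/(-3))² = ((-4 + 1 - 4) - ⅓)² = (-7 - ⅓)² = (-22/3)² = 484/9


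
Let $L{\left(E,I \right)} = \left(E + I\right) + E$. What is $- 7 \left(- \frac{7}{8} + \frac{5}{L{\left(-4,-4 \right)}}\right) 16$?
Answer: $\frac{434}{3} \approx 144.67$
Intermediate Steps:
$L{\left(E,I \right)} = I + 2 E$
$- 7 \left(- \frac{7}{8} + \frac{5}{L{\left(-4,-4 \right)}}\right) 16 = - 7 \left(- \frac{7}{8} + \frac{5}{-4 + 2 \left(-4\right)}\right) 16 = - 7 \left(\left(-7\right) \frac{1}{8} + \frac{5}{-4 - 8}\right) 16 = - 7 \left(- \frac{7}{8} + \frac{5}{-12}\right) 16 = - 7 \left(- \frac{7}{8} + 5 \left(- \frac{1}{12}\right)\right) 16 = - 7 \left(- \frac{7}{8} - \frac{5}{12}\right) 16 = \left(-7\right) \left(- \frac{31}{24}\right) 16 = \frac{217}{24} \cdot 16 = \frac{434}{3}$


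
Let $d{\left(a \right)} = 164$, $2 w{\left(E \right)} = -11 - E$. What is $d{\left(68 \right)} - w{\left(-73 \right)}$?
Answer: $133$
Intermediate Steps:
$w{\left(E \right)} = - \frac{11}{2} - \frac{E}{2}$ ($w{\left(E \right)} = \frac{-11 - E}{2} = - \frac{11}{2} - \frac{E}{2}$)
$d{\left(68 \right)} - w{\left(-73 \right)} = 164 - \left(- \frac{11}{2} - - \frac{73}{2}\right) = 164 - \left(- \frac{11}{2} + \frac{73}{2}\right) = 164 - 31 = 133$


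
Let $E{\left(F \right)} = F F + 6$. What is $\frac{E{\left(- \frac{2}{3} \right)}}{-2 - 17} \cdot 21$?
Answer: $- \frac{406}{57} \approx -7.1228$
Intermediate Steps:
$E{\left(F \right)} = 6 + F^{2}$ ($E{\left(F \right)} = F^{2} + 6 = 6 + F^{2}$)
$\frac{E{\left(- \frac{2}{3} \right)}}{-2 - 17} \cdot 21 = \frac{6 + \left(- \frac{2}{3}\right)^{2}}{-2 - 17} \cdot 21 = \frac{6 + \left(\left(-2\right) \frac{1}{3}\right)^{2}}{-19} \cdot 21 = - \frac{6 + \left(- \frac{2}{3}\right)^{2}}{19} \cdot 21 = - \frac{6 + \frac{4}{9}}{19} \cdot 21 = \left(- \frac{1}{19}\right) \frac{58}{9} \cdot 21 = \left(- \frac{58}{171}\right) 21 = - \frac{406}{57}$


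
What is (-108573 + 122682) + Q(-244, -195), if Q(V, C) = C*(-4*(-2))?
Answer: 12549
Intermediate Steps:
Q(V, C) = 8*C (Q(V, C) = C*8 = 8*C)
(-108573 + 122682) + Q(-244, -195) = (-108573 + 122682) + 8*(-195) = 14109 - 1560 = 12549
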